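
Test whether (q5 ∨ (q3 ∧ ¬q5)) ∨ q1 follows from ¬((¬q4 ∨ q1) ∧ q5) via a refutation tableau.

No

Initial set: {¬((¬q4 ∨ q1) ∧ q5); ¬((q5 ∨ (q3 ∧ ¬q5)) ∨ q1)}.
¬((q5 ∨ (q3 ∧ ¬q5)) ∨ q1): α-rule — add ¬(q5 ∨ (q3 ∧ ¬q5)), ¬q1.
¬(q5 ∨ (q3 ∧ ¬q5)): α-rule — add ¬q5, ¬(q3 ∧ ¬q5).
¬((¬q4 ∨ q1) ∧ q5): β-rule — branch into ¬(¬q4 ∨ q1)  //  ¬q5.
  branch 1 (add ¬(¬q4 ∨ q1)):
    ¬(¬q4 ∨ q1): α-rule — add ¬¬q4, ¬q1.
    ¬(q3 ∧ ¬q5): β-rule — branch into ¬q3  //  ¬¬q5.
      branch 1.1 (add ¬q3):
        ○ open, literals {q1=0, q3=0, q4=1, q5=0}.
      branch 1.2 (add ¬¬q5):
        × closes — contains both q5 and ¬q5.
  branch 2 (add ¬q5):
    ¬(q3 ∧ ¬q5): β-rule — branch into ¬q3  //  ¬¬q5.
      branch 2.1 (add ¬q3):
        ○ open, literals {q1=0, q3=0, q5=0}.
      branch 2.2 (add ¬¬q5):
        × closes — contains both q5 and ¬q5.
2 branches closed, 2 open.
An open branch gives a countermodel: q1=0, q3=0, q4=1, q5=0 (unmentioned atoms arbitrary); the premises hold there but the conclusion fails.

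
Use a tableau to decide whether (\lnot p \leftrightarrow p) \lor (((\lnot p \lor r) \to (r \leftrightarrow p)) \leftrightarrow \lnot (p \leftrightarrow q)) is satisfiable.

Initial set: {T ((\lnot p \leftrightarrow p) \lor (((\lnot p \lor r) \to (r \leftrightarrow p)) \leftrightarrow \lnot (p \leftrightarrow q)))}.
T ((\lnot p \leftrightarrow p) \lor (((\lnot p \lor r) \to (r \leftrightarrow p)) \leftrightarrow \lnot (p \leftrightarrow q))): β-rule — branch into T (\lnot p \leftrightarrow p)  //  T (((\lnot p \lor r) \to (r \leftrightarrow p)) \leftrightarrow \lnot (p \leftrightarrow q)).
  branch 1 (add T (\lnot p \leftrightarrow p)):
    T (\lnot p \leftrightarrow p): β-rule — branch into T \lnot p, T p  //  F \lnot p, F p.
      branch 1.1 (add T \lnot p, T p):
        × closes — contains both p and \lnot p.
      branch 1.2 (add F \lnot p, F p):
        × closes — contains both p and \lnot p.
  branch 2 (add T (((\lnot p \lor r) \to (r \leftrightarrow p)) \leftrightarrow \lnot (p \leftrightarrow q))):
    T (((\lnot p \lor r) \to (r \leftrightarrow p)) \leftrightarrow \lnot (p \leftrightarrow q)): β-rule — branch into T ((\lnot p \lor r) \to (r \leftrightarrow p)), T \lnot (p \leftrightarrow q)  //  F ((\lnot p \lor r) \to (r \leftrightarrow p)), F \lnot (p \leftrightarrow q).
      branch 2.1 (add T ((\lnot p \lor r) \to (r \leftrightarrow p)), T \lnot (p \leftrightarrow q)):
        T ((\lnot p \lor r) \to (r \leftrightarrow p)): β-rule — branch into F (\lnot p \lor r)  //  T (r \leftrightarrow p).
          branch 2.1.1 (add F (\lnot p \lor r)):
            F (\lnot p \lor r): α-rule — add F \lnot p, F r.
            T \lnot (p \leftrightarrow q): β-rule — branch into T p, F q  //  F p, T q.
              branch 2.1.1.1 (add T p, F q):
                ○ open, literals {p=1, q=0, r=0}.
              branch 2.1.1.2 (add F p, T q):
                × closes — contains both p and \lnot p.
          branch 2.1.2 (add T (r \leftrightarrow p)):
            T \lnot (p \leftrightarrow q): β-rule — branch into T p, F q  //  F p, T q.
              branch 2.1.2.1 (add T p, F q):
                T (r \leftrightarrow p): β-rule — branch into T r, T p  //  F r, F p.
                  branch 2.1.2.1.1 (add T r, T p):
                    ○ open, literals {p=1, q=0, r=1}.
                  branch 2.1.2.1.2 (add F r, F p):
                    × closes — contains both p and \lnot p.
              branch 2.1.2.2 (add F p, T q):
                T (r \leftrightarrow p): β-rule — branch into T r, T p  //  F r, F p.
                  branch 2.1.2.2.1 (add T r, T p):
                    × closes — contains both p and \lnot p.
                  branch 2.1.2.2.2 (add F r, F p):
                    ○ open, literals {p=0, q=1, r=0}.
      branch 2.2 (add F ((\lnot p \lor r) \to (r \leftrightarrow p)), F \lnot (p \leftrightarrow q)):
        F ((\lnot p \lor r) \to (r \leftrightarrow p)): α-rule — add T (\lnot p \lor r), F (r \leftrightarrow p).
        F \lnot (p \leftrightarrow q): β-rule — branch into T p, T q  //  F p, F q.
          branch 2.2.1 (add T p, T q):
            T (\lnot p \lor r): β-rule — branch into T \lnot p  //  T r.
              branch 2.2.1.1 (add T \lnot p):
                × closes — contains both p and \lnot p.
              branch 2.2.1.2 (add T r):
                F (r \leftrightarrow p): β-rule — branch into T r, F p  //  F r, T p.
                  branch 2.2.1.2.1 (add T r, F p):
                    × closes — contains both p and \lnot p.
                  branch 2.2.1.2.2 (add F r, T p):
                    × closes — contains both r and \lnot r.
          branch 2.2.2 (add F p, F q):
            T (\lnot p \lor r): β-rule — branch into T \lnot p  //  T r.
              branch 2.2.2.1 (add T \lnot p):
                F (r \leftrightarrow p): β-rule — branch into T r, F p  //  F r, T p.
                  branch 2.2.2.1.1 (add T r, F p):
                    ○ open, literals {p=0, q=0, r=1}.
                  branch 2.2.2.1.2 (add F r, T p):
                    × closes — contains both p and \lnot p.
              branch 2.2.2.2 (add T r):
                F (r \leftrightarrow p): β-rule — branch into T r, F p  //  F r, T p.
                  branch 2.2.2.2.1 (add T r, F p):
                    ○ open, literals {p=0, q=0, r=1}.
                  branch 2.2.2.2.2 (add F r, T p):
                    × closes — contains both r and \lnot r.
10 branches closed, 5 open.
An open branch gives a satisfying assignment: p=1, q=0, r=0.

Satisfiable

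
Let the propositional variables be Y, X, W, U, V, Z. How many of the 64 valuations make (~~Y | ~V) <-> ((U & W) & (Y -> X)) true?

Initial set: {((~~Y | ~V) <-> ((U & W) & (Y -> X)))}.
((~~Y | ~V) <-> ((U & W) & (Y -> X))): β-rule — branch into (~~Y | ~V), ((U & W) & (Y -> X))  //  ~(~~Y | ~V), ~((U & W) & (Y -> X)).
  branch 1 (add (~~Y | ~V), ((U & W) & (Y -> X))):
    ((U & W) & (Y -> X)): α-rule — add (U & W), (Y -> X).
    (U & W): α-rule — add U, W.
    (~~Y | ~V): β-rule — branch into ~~Y  //  ~V.
      branch 1.1 (add ~~Y):
        ~~Y: drop double negation, giving Y.
        (Y -> X): β-rule — branch into ~Y  //  X.
          branch 1.1.1 (add ~Y):
            × closes — contains both Y and ~Y.
          branch 1.1.2 (add X):
            ○ open, literals {U=1, W=1, X=1, Y=1}.
      branch 1.2 (add ~V):
        (Y -> X): β-rule — branch into ~Y  //  X.
          branch 1.2.1 (add ~Y):
            ○ open, literals {U=1, V=0, W=1, Y=0}.
          branch 1.2.2 (add X):
            ○ open, literals {U=1, V=0, W=1, X=1}.
  branch 2 (add ~(~~Y | ~V), ~((U & W) & (Y -> X))):
    ~(~~Y | ~V): α-rule — add ~~~Y, ~~V.
    ~~~Y: drop double negation, giving ~Y.
    ~((U & W) & (Y -> X)): β-rule — branch into ~(U & W)  //  ~(Y -> X).
      branch 2.1 (add ~(U & W)):
        ~(U & W): β-rule — branch into ~U  //  ~W.
          branch 2.1.1 (add ~U):
            ○ open, literals {U=0, V=1, Y=0}.
          branch 2.1.2 (add ~W):
            ○ open, literals {V=1, W=0, Y=0}.
      branch 2.2 (add ~(Y -> X)):
        ~(Y -> X): α-rule — add Y, ~X.
        × closes — contains both Y and ~Y.
2 branches closed, 5 open.
Each open branch fixes some atoms; the unmentioned ones are free. Counting distinct full assignments: branch {U=1, W=1, X=1, Y=1} (V, Z) contributes 4 new; branch {U=1, V=0, W=1, Y=0} (X, Z) contributes 4 new; branch {U=1, V=0, W=1, X=1} (Y, Z) contributes 0 new; branch {U=0, V=1, Y=0} (X, W, Z) contributes 8 new; branch {V=1, W=0, Y=0} (X, U, Z) contributes 4 new. Total: 20.

20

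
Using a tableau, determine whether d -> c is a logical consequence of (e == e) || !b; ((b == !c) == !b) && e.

Yes

Initial set: {((e == e) || !b); (((b == !c) == !b) && e); !(d -> c)}.
(((b == !c) == !b) && e): α-rule — add ((b == !c) == !b), e.
!(d -> c): α-rule — add d, !c.
((e == e) || !b): β-rule — branch into (e == e)  //  !b.
  branch 1 (add (e == e)):
    ((b == !c) == !b): β-rule — branch into (b == !c), !b  //  !(b == !c), !!b.
      branch 1.1 (add (b == !c), !b):
        (e == e): β-rule — branch into e, e  //  !e, !e.
          branch 1.1.1 (add e, e):
            (b == !c): β-rule — branch into b, !c  //  !b, !!c.
              branch 1.1.1.1 (add b, !c):
                × closes — contains both b and !b.
              branch 1.1.1.2 (add !b, !!c):
                × closes — contains both c and !c.
          branch 1.1.2 (add !e, !e):
            × closes — contains both e and !e.
      branch 1.2 (add !(b == !c), !!b):
        (e == e): β-rule — branch into e, e  //  !e, !e.
          branch 1.2.1 (add e, e):
            !(b == !c): β-rule — branch into b, !!c  //  !b, !c.
              branch 1.2.1.1 (add b, !!c):
                × closes — contains both c and !c.
              branch 1.2.1.2 (add !b, !c):
                × closes — contains both b and !b.
          branch 1.2.2 (add !e, !e):
            × closes — contains both e and !e.
  branch 2 (add !b):
    ((b == !c) == !b): β-rule — branch into (b == !c), !b  //  !(b == !c), !!b.
      branch 2.1 (add (b == !c), !b):
        (b == !c): β-rule — branch into b, !c  //  !b, !!c.
          branch 2.1.1 (add b, !c):
            × closes — contains both b and !b.
          branch 2.1.2 (add !b, !!c):
            × closes — contains both c and !c.
      branch 2.2 (add !(b == !c), !!b):
        × closes — contains both b and !b.
All 9 branches close.
Every branch closed, so the premises entail the conclusion.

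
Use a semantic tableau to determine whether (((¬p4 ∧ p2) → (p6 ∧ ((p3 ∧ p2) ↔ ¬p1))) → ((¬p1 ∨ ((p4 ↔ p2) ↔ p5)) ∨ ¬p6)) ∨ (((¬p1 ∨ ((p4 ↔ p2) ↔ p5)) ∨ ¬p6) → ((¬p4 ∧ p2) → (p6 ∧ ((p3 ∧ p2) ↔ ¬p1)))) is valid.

Assume the negation and expand:
Initial set: {¬((((¬p4 ∧ p2) → (p6 ∧ ((p3 ∧ p2) ↔ ¬p1))) → ((¬p1 ∨ ((p4 ↔ p2) ↔ p5)) ∨ ¬p6)) ∨ (((¬p1 ∨ ((p4 ↔ p2) ↔ p5)) ∨ ¬p6) → ((¬p4 ∧ p2) → (p6 ∧ ((p3 ∧ p2) ↔ ¬p1)))))}.
¬((((¬p4 ∧ p2) → (p6 ∧ ((p3 ∧ p2) ↔ ¬p1))) → ((¬p1 ∨ ((p4 ↔ p2) ↔ p5)) ∨ ¬p6)) ∨ (((¬p1 ∨ ((p4 ↔ p2) ↔ p5)) ∨ ¬p6) → ((¬p4 ∧ p2) → (p6 ∧ ((p3 ∧ p2) ↔ ¬p1))))): α-rule — add ¬(((¬p4 ∧ p2) → (p6 ∧ ((p3 ∧ p2) ↔ ¬p1))) → ((¬p1 ∨ ((p4 ↔ p2) ↔ p5)) ∨ ¬p6)), ¬(((¬p1 ∨ ((p4 ↔ p2) ↔ p5)) ∨ ¬p6) → ((¬p4 ∧ p2) → (p6 ∧ ((p3 ∧ p2) ↔ ¬p1)))).
¬(((¬p4 ∧ p2) → (p6 ∧ ((p3 ∧ p2) ↔ ¬p1))) → ((¬p1 ∨ ((p4 ↔ p2) ↔ p5)) ∨ ¬p6)): α-rule — add ((¬p4 ∧ p2) → (p6 ∧ ((p3 ∧ p2) ↔ ¬p1))), ¬((¬p1 ∨ ((p4 ↔ p2) ↔ p5)) ∨ ¬p6).
¬(((¬p1 ∨ ((p4 ↔ p2) ↔ p5)) ∨ ¬p6) → ((¬p4 ∧ p2) → (p6 ∧ ((p3 ∧ p2) ↔ ¬p1)))): α-rule — add ((¬p1 ∨ ((p4 ↔ p2) ↔ p5)) ∨ ¬p6), ¬((¬p4 ∧ p2) → (p6 ∧ ((p3 ∧ p2) ↔ ¬p1))).
¬((¬p1 ∨ ((p4 ↔ p2) ↔ p5)) ∨ ¬p6): α-rule — add ¬(¬p1 ∨ ((p4 ↔ p2) ↔ p5)), ¬¬p6.
¬((¬p4 ∧ p2) → (p6 ∧ ((p3 ∧ p2) ↔ ¬p1))): α-rule — add (¬p4 ∧ p2), ¬(p6 ∧ ((p3 ∧ p2) ↔ ¬p1)).
¬(¬p1 ∨ ((p4 ↔ p2) ↔ p5)): α-rule — add ¬¬p1, ¬((p4 ↔ p2) ↔ p5).
(¬p4 ∧ p2): α-rule — add ¬p4, p2.
((¬p4 ∧ p2) → (p6 ∧ ((p3 ∧ p2) ↔ ¬p1))): β-rule — branch into ¬(¬p4 ∧ p2)  //  (p6 ∧ ((p3 ∧ p2) ↔ ¬p1)).
  branch 1 (add ¬(¬p4 ∧ p2)):
    ((¬p1 ∨ ((p4 ↔ p2) ↔ p5)) ∨ ¬p6): β-rule — branch into (¬p1 ∨ ((p4 ↔ p2) ↔ p5))  //  ¬p6.
      branch 1.1 (add (¬p1 ∨ ((p4 ↔ p2) ↔ p5))):
        ¬(p6 ∧ ((p3 ∧ p2) ↔ ¬p1)): β-rule — branch into ¬p6  //  ¬((p3 ∧ p2) ↔ ¬p1).
          branch 1.1.1 (add ¬p6):
            × closes — contains both p6 and ¬p6.
          branch 1.1.2 (add ¬((p3 ∧ p2) ↔ ¬p1)):
            ¬((p4 ↔ p2) ↔ p5): β-rule — branch into (p4 ↔ p2), ¬p5  //  ¬(p4 ↔ p2), p5.
              branch 1.1.2.1 (add (p4 ↔ p2), ¬p5):
                ¬(¬p4 ∧ p2): β-rule — branch into ¬¬p4  //  ¬p2.
                  branch 1.1.2.1.1 (add ¬¬p4):
                    × closes — contains both p4 and ¬p4.
                  branch 1.1.2.1.2 (add ¬p2):
                    × closes — contains both p2 and ¬p2.
              branch 1.1.2.2 (add ¬(p4 ↔ p2), p5):
                ¬(¬p4 ∧ p2): β-rule — branch into ¬¬p4  //  ¬p2.
                  branch 1.1.2.2.1 (add ¬¬p4):
                    × closes — contains both p4 and ¬p4.
                  branch 1.1.2.2.2 (add ¬p2):
                    × closes — contains both p2 and ¬p2.
      branch 1.2 (add ¬p6):
        × closes — contains both p6 and ¬p6.
  branch 2 (add (p6 ∧ ((p3 ∧ p2) ↔ ¬p1))):
    (p6 ∧ ((p3 ∧ p2) ↔ ¬p1)): α-rule — add p6, ((p3 ∧ p2) ↔ ¬p1).
    ((¬p1 ∨ ((p4 ↔ p2) ↔ p5)) ∨ ¬p6): β-rule — branch into (¬p1 ∨ ((p4 ↔ p2) ↔ p5))  //  ¬p6.
      branch 2.1 (add (¬p1 ∨ ((p4 ↔ p2) ↔ p5))):
        ¬(p6 ∧ ((p3 ∧ p2) ↔ ¬p1)): β-rule — branch into ¬p6  //  ¬((p3 ∧ p2) ↔ ¬p1).
          branch 2.1.1 (add ¬p6):
            × closes — contains both p6 and ¬p6.
          branch 2.1.2 (add ¬((p3 ∧ p2) ↔ ¬p1)):
            ¬((p4 ↔ p2) ↔ p5): β-rule — branch into (p4 ↔ p2), ¬p5  //  ¬(p4 ↔ p2), p5.
              branch 2.1.2.1 (add (p4 ↔ p2), ¬p5):
                ((p3 ∧ p2) ↔ ¬p1): β-rule — branch into (p3 ∧ p2), ¬p1  //  ¬(p3 ∧ p2), ¬¬p1.
                  branch 2.1.2.1.1 (add (p3 ∧ p2), ¬p1):
                    × closes — contains both p1 and ¬p1.
                  branch 2.1.2.1.2 (add ¬(p3 ∧ p2), ¬¬p1):
                    (¬p1 ∨ ((p4 ↔ p2) ↔ p5)): β-rule — branch into ¬p1  //  ((p4 ↔ p2) ↔ p5).
                      branch 2.1.2.1.2.1 (add ¬p1):
                        × closes — contains both p1 and ¬p1.
                      branch 2.1.2.1.2.2 (add ((p4 ↔ p2) ↔ p5)):
                        ¬((p3 ∧ p2) ↔ ¬p1): β-rule — branch into (p3 ∧ p2), ¬¬p1  //  ¬(p3 ∧ p2), ¬p1.
                          branch 2.1.2.1.2.2.1 (add (p3 ∧ p2), ¬¬p1):
                            (p3 ∧ p2): α-rule — add p3, p2.
                            (p4 ↔ p2): β-rule — branch into p4, p2  //  ¬p4, ¬p2.
                              branch 2.1.2.1.2.2.1.1 (add p4, p2):
                                × closes — contains both p4 and ¬p4.
                              branch 2.1.2.1.2.2.1.2 (add ¬p4, ¬p2):
                                × closes — contains both p2 and ¬p2.
                          branch 2.1.2.1.2.2.2 (add ¬(p3 ∧ p2), ¬p1):
                            × closes — contains both p1 and ¬p1.
              branch 2.1.2.2 (add ¬(p4 ↔ p2), p5):
                ((p3 ∧ p2) ↔ ¬p1): β-rule — branch into (p3 ∧ p2), ¬p1  //  ¬(p3 ∧ p2), ¬¬p1.
                  branch 2.1.2.2.1 (add (p3 ∧ p2), ¬p1):
                    × closes — contains both p1 and ¬p1.
                  branch 2.1.2.2.2 (add ¬(p3 ∧ p2), ¬¬p1):
                    (¬p1 ∨ ((p4 ↔ p2) ↔ p5)): β-rule — branch into ¬p1  //  ((p4 ↔ p2) ↔ p5).
                      branch 2.1.2.2.2.1 (add ¬p1):
                        × closes — contains both p1 and ¬p1.
                      branch 2.1.2.2.2.2 (add ((p4 ↔ p2) ↔ p5)):
                        ¬((p3 ∧ p2) ↔ ¬p1): β-rule — branch into (p3 ∧ p2), ¬¬p1  //  ¬(p3 ∧ p2), ¬p1.
                          branch 2.1.2.2.2.2.1 (add (p3 ∧ p2), ¬¬p1):
                            (p3 ∧ p2): α-rule — add p3, p2.
                            ¬(p4 ↔ p2): β-rule — branch into p4, ¬p2  //  ¬p4, p2.
                              branch 2.1.2.2.2.2.1.1 (add p4, ¬p2):
                                × closes — contains both p4 and ¬p4.
                              branch 2.1.2.2.2.2.1.2 (add ¬p4, p2):
                                ¬(p3 ∧ p2): β-rule — branch into ¬p3  //  ¬p2.
                                  branch 2.1.2.2.2.2.1.2.1 (add ¬p3):
                                    × closes — contains both p3 and ¬p3.
                                  branch 2.1.2.2.2.2.1.2.2 (add ¬p2):
                                    × closes — contains both p2 and ¬p2.
                          branch 2.1.2.2.2.2.2 (add ¬(p3 ∧ p2), ¬p1):
                            × closes — contains both p1 and ¬p1.
      branch 2.2 (add ¬p6):
        × closes — contains both p6 and ¬p6.
All 19 branches close.
Every branch closed, so the negation is unsatisfiable and the formula is valid.

Valid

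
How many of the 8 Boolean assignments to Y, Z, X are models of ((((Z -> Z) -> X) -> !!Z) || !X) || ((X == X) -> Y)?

Initial set: {(((((Z -> Z) -> X) -> !!Z) || !X) || ((X == X) -> Y))}.
(((((Z -> Z) -> X) -> !!Z) || !X) || ((X == X) -> Y)): β-rule — branch into ((((Z -> Z) -> X) -> !!Z) || !X)  //  ((X == X) -> Y).
  branch 1 (add ((((Z -> Z) -> X) -> !!Z) || !X)):
    ((((Z -> Z) -> X) -> !!Z) || !X): β-rule — branch into (((Z -> Z) -> X) -> !!Z)  //  !X.
      branch 1.1 (add (((Z -> Z) -> X) -> !!Z)):
        (((Z -> Z) -> X) -> !!Z): β-rule — branch into !((Z -> Z) -> X)  //  !!Z.
          branch 1.1.1 (add !((Z -> Z) -> X)):
            !((Z -> Z) -> X): α-rule — add (Z -> Z), !X.
            (Z -> Z): β-rule — branch into !Z  //  Z.
              branch 1.1.1.1 (add !Z):
                ○ open, literals {X=false, Z=false}.
              branch 1.1.1.2 (add Z):
                ○ open, literals {X=false, Z=true}.
          branch 1.1.2 (add !!Z):
            !!Z: drop double negation, giving Z.
            ○ open, literals {Z=true}.
      branch 1.2 (add !X):
        ○ open, literals {X=false}.
  branch 2 (add ((X == X) -> Y)):
    ((X == X) -> Y): β-rule — branch into !(X == X)  //  Y.
      branch 2.1 (add !(X == X)):
        !(X == X): β-rule — branch into X, !X  //  !X, X.
          branch 2.1.1 (add X, !X):
            × closes — contains both X and !X.
          branch 2.1.2 (add !X, X):
            × closes — contains both X and !X.
      branch 2.2 (add Y):
        ○ open, literals {Y=true}.
2 branches closed, 5 open.
Each open branch fixes some atoms; the unmentioned ones are free. Counting distinct full assignments: branch {X=false, Z=false} (Y) contributes 2 new; branch {X=false, Z=true} (Y) contributes 2 new; branch {Z=true} (Y, X) contributes 2 new; branch {X=false} (Y, Z) contributes 0 new; branch {Y=true} (Z, X) contributes 1 new. Total: 7.

7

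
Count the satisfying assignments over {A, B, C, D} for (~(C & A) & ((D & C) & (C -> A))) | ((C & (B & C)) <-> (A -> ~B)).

Initial set: {((~(C & A) & ((D & C) & (C -> A))) | ((C & (B & C)) <-> (A -> ~B)))}.
((~(C & A) & ((D & C) & (C -> A))) | ((C & (B & C)) <-> (A -> ~B))): β-rule — branch into (~(C & A) & ((D & C) & (C -> A)))  //  ((C & (B & C)) <-> (A -> ~B)).
  branch 1 (add (~(C & A) & ((D & C) & (C -> A)))):
    (~(C & A) & ((D & C) & (C -> A))): α-rule — add ~(C & A), ((D & C) & (C -> A)).
    ((D & C) & (C -> A)): α-rule — add (D & C), (C -> A).
    (D & C): α-rule — add D, C.
    ~(C & A): β-rule — branch into ~C  //  ~A.
      branch 1.1 (add ~C):
        × closes — contains both C and ~C.
      branch 1.2 (add ~A):
        (C -> A): β-rule — branch into ~C  //  A.
          branch 1.2.1 (add ~C):
            × closes — contains both C and ~C.
          branch 1.2.2 (add A):
            × closes — contains both A and ~A.
  branch 2 (add ((C & (B & C)) <-> (A -> ~B))):
    ((C & (B & C)) <-> (A -> ~B)): β-rule — branch into (C & (B & C)), (A -> ~B)  //  ~(C & (B & C)), ~(A -> ~B).
      branch 2.1 (add (C & (B & C)), (A -> ~B)):
        (C & (B & C)): α-rule — add C, (B & C).
        (B & C): α-rule — add B, C.
        (A -> ~B): β-rule — branch into ~A  //  ~B.
          branch 2.1.1 (add ~A):
            ○ open, literals {A=F, B=T, C=T}.
          branch 2.1.2 (add ~B):
            × closes — contains both B and ~B.
      branch 2.2 (add ~(C & (B & C)), ~(A -> ~B)):
        ~(A -> ~B): α-rule — add A, ~~B.
        ~(C & (B & C)): β-rule — branch into ~C  //  ~(B & C).
          branch 2.2.1 (add ~C):
            ○ open, literals {A=T, B=T, C=F}.
          branch 2.2.2 (add ~(B & C)):
            ~(B & C): β-rule — branch into ~B  //  ~C.
              branch 2.2.2.1 (add ~B):
                × closes — contains both B and ~B.
              branch 2.2.2.2 (add ~C):
                ○ open, literals {A=T, B=T, C=F}.
5 branches closed, 3 open.
Each open branch fixes some atoms; the unmentioned ones are free. Counting distinct full assignments: branch {A=F, B=T, C=T} (D) contributes 2 new; branch {A=T, B=T, C=F} (D) contributes 2 new; branch {A=T, B=T, C=F} (D) contributes 0 new. Total: 4.

4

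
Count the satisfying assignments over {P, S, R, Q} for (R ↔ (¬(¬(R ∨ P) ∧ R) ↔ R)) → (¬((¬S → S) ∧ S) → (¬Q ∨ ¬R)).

Initial set: {((R ↔ (¬(¬(R ∨ P) ∧ R) ↔ R)) → (¬((¬S → S) ∧ S) → (¬Q ∨ ¬R)))}.
((R ↔ (¬(¬(R ∨ P) ∧ R) ↔ R)) → (¬((¬S → S) ∧ S) → (¬Q ∨ ¬R))): β-rule — branch into ¬(R ↔ (¬(¬(R ∨ P) ∧ R) ↔ R))  //  (¬((¬S → S) ∧ S) → (¬Q ∨ ¬R)).
  branch 1 (add ¬(R ↔ (¬(¬(R ∨ P) ∧ R) ↔ R))):
    ¬(R ↔ (¬(¬(R ∨ P) ∧ R) ↔ R)): β-rule — branch into R, ¬(¬(¬(R ∨ P) ∧ R) ↔ R)  //  ¬R, (¬(¬(R ∨ P) ∧ R) ↔ R).
      branch 1.1 (add R, ¬(¬(¬(R ∨ P) ∧ R) ↔ R)):
        ¬(¬(¬(R ∨ P) ∧ R) ↔ R): β-rule — branch into ¬(¬(R ∨ P) ∧ R), ¬R  //  ¬¬(¬(R ∨ P) ∧ R), R.
          branch 1.1.1 (add ¬(¬(R ∨ P) ∧ R), ¬R):
            × closes — contains both R and ¬R.
          branch 1.1.2 (add ¬¬(¬(R ∨ P) ∧ R), R):
            ¬¬(¬(R ∨ P) ∧ R): α-rule — add ¬(R ∨ P), R.
            ¬(R ∨ P): α-rule — add ¬R, ¬P.
            × closes — contains both R and ¬R.
      branch 1.2 (add ¬R, (¬(¬(R ∨ P) ∧ R) ↔ R)):
        (¬(¬(R ∨ P) ∧ R) ↔ R): β-rule — branch into ¬(¬(R ∨ P) ∧ R), R  //  ¬¬(¬(R ∨ P) ∧ R), ¬R.
          branch 1.2.1 (add ¬(¬(R ∨ P) ∧ R), R):
            × closes — contains both R and ¬R.
          branch 1.2.2 (add ¬¬(¬(R ∨ P) ∧ R), ¬R):
            ¬¬(¬(R ∨ P) ∧ R): α-rule — add ¬(R ∨ P), R.
            × closes — contains both R and ¬R.
  branch 2 (add (¬((¬S → S) ∧ S) → (¬Q ∨ ¬R))):
    (¬((¬S → S) ∧ S) → (¬Q ∨ ¬R)): β-rule — branch into ¬¬((¬S → S) ∧ S)  //  (¬Q ∨ ¬R).
      branch 2.1 (add ¬¬((¬S → S) ∧ S)):
        ¬¬((¬S → S) ∧ S): α-rule — add (¬S → S), S.
        (¬S → S): β-rule — branch into ¬¬S  //  S.
          branch 2.1.1 (add ¬¬S):
            ○ open, literals {S=1}.
          branch 2.1.2 (add S):
            ○ open, literals {S=1}.
      branch 2.2 (add (¬Q ∨ ¬R)):
        (¬Q ∨ ¬R): β-rule — branch into ¬Q  //  ¬R.
          branch 2.2.1 (add ¬Q):
            ○ open, literals {Q=0}.
          branch 2.2.2 (add ¬R):
            ○ open, literals {R=0}.
4 branches closed, 4 open.
Each open branch fixes some atoms; the unmentioned ones are free. Counting distinct full assignments: branch {S=1} (P, R, Q) contributes 8 new; branch {S=1} (P, R, Q) contributes 0 new; branch {Q=0} (P, S, R) contributes 4 new; branch {R=0} (P, S, Q) contributes 2 new. Total: 14.

14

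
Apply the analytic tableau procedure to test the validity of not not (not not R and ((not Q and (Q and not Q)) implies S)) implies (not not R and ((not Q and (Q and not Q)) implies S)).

Valid

Assume the negation and expand:
Initial set: {not (not not (not not R and ((not Q and (Q and not Q)) implies S)) implies (not not R and ((not Q and (Q and not Q)) implies S)))}.
not (not not (not not R and ((not Q and (Q and not Q)) implies S)) implies (not not R and ((not Q and (Q and not Q)) implies S))): α-rule — add not not (not not R and ((not Q and (Q and not Q)) implies S)), not (not not R and ((not Q and (Q and not Q)) implies S)).
not not (not not R and ((not Q and (Q and not Q)) implies S)): drop double negation, giving (not not R and ((not Q and (Q and not Q)) implies S)).
(not not R and ((not Q and (Q and not Q)) implies S)): α-rule — add not not R, ((not Q and (Q and not Q)) implies S).
not not R: drop double negation, giving R.
not (not not R and ((not Q and (Q and not Q)) implies S)): β-rule — branch into not not not R  //  not ((not Q and (Q and not Q)) implies S).
  branch 1 (add not not not R):
    not not not R: drop double negation, giving not R.
    × closes — contains both R and not R.
  branch 2 (add not ((not Q and (Q and not Q)) implies S)):
    not ((not Q and (Q and not Q)) implies S): α-rule — add (not Q and (Q and not Q)), not S.
    (not Q and (Q and not Q)): α-rule — add not Q, (Q and not Q).
    (Q and not Q): α-rule — add Q, not Q.
    × closes — contains both Q and not Q.
All 2 branches close.
Every branch closed, so the negation is unsatisfiable and the formula is valid.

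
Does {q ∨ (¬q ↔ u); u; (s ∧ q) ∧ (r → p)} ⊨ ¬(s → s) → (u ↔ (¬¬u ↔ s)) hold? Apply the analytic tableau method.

Yes

Initial set: {(q ∨ (¬q ↔ u)); u; ((s ∧ q) ∧ (r → p)); ¬(¬(s → s) → (u ↔ (¬¬u ↔ s)))}.
((s ∧ q) ∧ (r → p)): α-rule — add (s ∧ q), (r → p).
¬(¬(s → s) → (u ↔ (¬¬u ↔ s))): α-rule — add ¬(s → s), ¬(u ↔ (¬¬u ↔ s)).
(s ∧ q): α-rule — add s, q.
¬(s → s): α-rule — add s, ¬s.
× closes — contains both s and ¬s.
All 1 branch closes.
Every branch closed, so the premises entail the conclusion.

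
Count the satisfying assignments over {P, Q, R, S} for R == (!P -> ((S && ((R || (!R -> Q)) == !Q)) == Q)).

7

Initial set: {(R == (!P -> ((S && ((R || (!R -> Q)) == !Q)) == Q)))}.
(R == (!P -> ((S && ((R || (!R -> Q)) == !Q)) == Q))): β-rule — branch into R, (!P -> ((S && ((R || (!R -> Q)) == !Q)) == Q))  //  !R, !(!P -> ((S && ((R || (!R -> Q)) == !Q)) == Q)).
  branch 1 (add R, (!P -> ((S && ((R || (!R -> Q)) == !Q)) == Q))):
    (!P -> ((S && ((R || (!R -> Q)) == !Q)) == Q)): β-rule — branch into !!P  //  ((S && ((R || (!R -> Q)) == !Q)) == Q).
      branch 1.1 (add !!P):
        ○ open, literals {P=T, R=T}.
      branch 1.2 (add ((S && ((R || (!R -> Q)) == !Q)) == Q)):
        ((S && ((R || (!R -> Q)) == !Q)) == Q): β-rule — branch into (S && ((R || (!R -> Q)) == !Q)), Q  //  !(S && ((R || (!R -> Q)) == !Q)), !Q.
          branch 1.2.1 (add (S && ((R || (!R -> Q)) == !Q)), Q):
            (S && ((R || (!R -> Q)) == !Q)): α-rule — add S, ((R || (!R -> Q)) == !Q).
            ((R || (!R -> Q)) == !Q): β-rule — branch into (R || (!R -> Q)), !Q  //  !(R || (!R -> Q)), !!Q.
              branch 1.2.1.1 (add (R || (!R -> Q)), !Q):
                × closes — contains both Q and !Q.
              branch 1.2.1.2 (add !(R || (!R -> Q)), !!Q):
                !(R || (!R -> Q)): α-rule — add !R, !(!R -> Q).
                × closes — contains both R and !R.
          branch 1.2.2 (add !(S && ((R || (!R -> Q)) == !Q)), !Q):
            !(S && ((R || (!R -> Q)) == !Q)): β-rule — branch into !S  //  !((R || (!R -> Q)) == !Q).
              branch 1.2.2.1 (add !S):
                ○ open, literals {Q=F, R=T, S=F}.
              branch 1.2.2.2 (add !((R || (!R -> Q)) == !Q)):
                !((R || (!R -> Q)) == !Q): β-rule — branch into (R || (!R -> Q)), !!Q  //  !(R || (!R -> Q)), !Q.
                  branch 1.2.2.2.1 (add (R || (!R -> Q)), !!Q):
                    × closes — contains both Q and !Q.
                  branch 1.2.2.2.2 (add !(R || (!R -> Q)), !Q):
                    !(R || (!R -> Q)): α-rule — add !R, !(!R -> Q).
                    × closes — contains both R and !R.
  branch 2 (add !R, !(!P -> ((S && ((R || (!R -> Q)) == !Q)) == Q))):
    !(!P -> ((S && ((R || (!R -> Q)) == !Q)) == Q)): α-rule — add !P, !((S && ((R || (!R -> Q)) == !Q)) == Q).
    !((S && ((R || (!R -> Q)) == !Q)) == Q): β-rule — branch into (S && ((R || (!R -> Q)) == !Q)), !Q  //  !(S && ((R || (!R -> Q)) == !Q)), Q.
      branch 2.1 (add (S && ((R || (!R -> Q)) == !Q)), !Q):
        (S && ((R || (!R -> Q)) == !Q)): α-rule — add S, ((R || (!R -> Q)) == !Q).
        ((R || (!R -> Q)) == !Q): β-rule — branch into (R || (!R -> Q)), !Q  //  !(R || (!R -> Q)), !!Q.
          branch 2.1.1 (add (R || (!R -> Q)), !Q):
            (R || (!R -> Q)): β-rule — branch into R  //  (!R -> Q).
              branch 2.1.1.1 (add R):
                × closes — contains both R and !R.
              branch 2.1.1.2 (add (!R -> Q)):
                (!R -> Q): β-rule — branch into !!R  //  Q.
                  branch 2.1.1.2.1 (add !!R):
                    × closes — contains both R and !R.
                  branch 2.1.1.2.2 (add Q):
                    × closes — contains both Q and !Q.
          branch 2.1.2 (add !(R || (!R -> Q)), !!Q):
            × closes — contains both Q and !Q.
      branch 2.2 (add !(S && ((R || (!R -> Q)) == !Q)), Q):
        !(S && ((R || (!R -> Q)) == !Q)): β-rule — branch into !S  //  !((R || (!R -> Q)) == !Q).
          branch 2.2.1 (add !S):
            ○ open, literals {P=F, Q=T, R=F, S=F}.
          branch 2.2.2 (add !((R || (!R -> Q)) == !Q)):
            !((R || (!R -> Q)) == !Q): β-rule — branch into (R || (!R -> Q)), !!Q  //  !(R || (!R -> Q)), !Q.
              branch 2.2.2.1 (add (R || (!R -> Q)), !!Q):
                (R || (!R -> Q)): β-rule — branch into R  //  (!R -> Q).
                  branch 2.2.2.1.1 (add R):
                    × closes — contains both R and !R.
                  branch 2.2.2.1.2 (add (!R -> Q)):
                    (!R -> Q): β-rule — branch into !!R  //  Q.
                      branch 2.2.2.1.2.1 (add !!R):
                        × closes — contains both R and !R.
                      branch 2.2.2.1.2.2 (add Q):
                        ○ open, literals {P=F, Q=T, R=F}.
              branch 2.2.2.2 (add !(R || (!R -> Q)), !Q):
                × closes — contains both Q and !Q.
11 branches closed, 4 open.
Each open branch fixes some atoms; the unmentioned ones are free. Counting distinct full assignments: branch {P=T, R=T} (Q, S) contributes 4 new; branch {Q=F, R=T, S=F} (P) contributes 1 new; branch {P=F, Q=T, R=F, S=F} (none free) contributes 1 new; branch {P=F, Q=T, R=F} (S) contributes 1 new. Total: 7.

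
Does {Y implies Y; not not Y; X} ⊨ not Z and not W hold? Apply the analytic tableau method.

Initial set: {(Y implies Y); not not Y; X; not (not Z and not W)}.
not not Y: drop double negation, giving Y.
(Y implies Y): β-rule — branch into not Y  //  Y.
  branch 1 (add not Y):
    × closes — contains both Y and not Y.
  branch 2 (add Y):
    not (not Z and not W): β-rule — branch into not not Z  //  not not W.
      branch 2.1 (add not not Z):
        ○ open, literals {X=true, Y=true, Z=true}.
      branch 2.2 (add not not W):
        ○ open, literals {W=true, X=true, Y=true}.
1 branch closed, 2 open.
An open branch gives a countermodel: X=true, Y=true, Z=true (unmentioned atoms arbitrary); the premises hold there but the conclusion fails.

No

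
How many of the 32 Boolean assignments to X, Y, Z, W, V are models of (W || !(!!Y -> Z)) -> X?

Initial set: {T ((W || !(!!Y -> Z)) -> X)}.
T ((W || !(!!Y -> Z)) -> X): β-rule — branch into F (W || !(!!Y -> Z))  //  T X.
  branch 1 (add F (W || !(!!Y -> Z))):
    F (W || !(!!Y -> Z)): α-rule — add F W, F !(!!Y -> Z).
    F !(!!Y -> Z): β-rule — branch into F !!Y  //  T Z.
      branch 1.1 (add F !!Y):
        F !!Y: drop double negation, giving F Y.
        ○ open, literals {W=false, Y=false}.
      branch 1.2 (add T Z):
        ○ open, literals {W=false, Z=true}.
  branch 2 (add T X):
    ○ open, literals {X=true}.
0 branches closed, 3 open.
Each open branch fixes some atoms; the unmentioned ones are free. Counting distinct full assignments: branch {W=false, Y=false} (X, Z, V) contributes 8 new; branch {W=false, Z=true} (X, Y, V) contributes 4 new; branch {X=true} (Y, Z, W, V) contributes 10 new. Total: 22.

22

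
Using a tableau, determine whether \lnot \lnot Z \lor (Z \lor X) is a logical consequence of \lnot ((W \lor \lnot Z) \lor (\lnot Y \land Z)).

Yes

Initial set: {\lnot ((W \lor \lnot Z) \lor (\lnot Y \land Z)); \lnot (\lnot \lnot Z \lor (Z \lor X))}.
\lnot ((W \lor \lnot Z) \lor (\lnot Y \land Z)): α-rule — add \lnot (W \lor \lnot Z), \lnot (\lnot Y \land Z).
\lnot (\lnot \lnot Z \lor (Z \lor X)): α-rule — add \lnot \lnot \lnot Z, \lnot (Z \lor X).
\lnot (W \lor \lnot Z): α-rule — add \lnot W, \lnot \lnot Z.
\lnot \lnot \lnot Z: drop double negation, giving \lnot Z.
× closes — contains both Z and \lnot Z.
All 1 branch closes.
Every branch closed, so the premises entail the conclusion.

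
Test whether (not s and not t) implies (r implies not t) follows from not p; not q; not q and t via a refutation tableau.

Yes

Initial set: {not p; not q; (not q and t); not ((not s and not t) implies (r implies not t))}.
(not q and t): α-rule — add not q, t.
not ((not s and not t) implies (r implies not t)): α-rule — add (not s and not t), not (r implies not t).
(not s and not t): α-rule — add not s, not t.
× closes — contains both t and not t.
All 1 branch closes.
Every branch closed, so the premises entail the conclusion.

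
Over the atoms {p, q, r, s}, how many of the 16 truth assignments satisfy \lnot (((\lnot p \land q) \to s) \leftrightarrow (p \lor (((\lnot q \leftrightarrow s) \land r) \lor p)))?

6

Initial set: {\lnot (((\lnot p \land q) \to s) \leftrightarrow (p \lor (((\lnot q \leftrightarrow s) \land r) \lor p)))}.
\lnot (((\lnot p \land q) \to s) \leftrightarrow (p \lor (((\lnot q \leftrightarrow s) \land r) \lor p))): β-rule — branch into ((\lnot p \land q) \to s), \lnot (p \lor (((\lnot q \leftrightarrow s) \land r) \lor p))  //  \lnot ((\lnot p \land q) \to s), (p \lor (((\lnot q \leftrightarrow s) \land r) \lor p)).
  branch 1 (add ((\lnot p \land q) \to s), \lnot (p \lor (((\lnot q \leftrightarrow s) \land r) \lor p))):
    \lnot (p \lor (((\lnot q \leftrightarrow s) \land r) \lor p)): α-rule — add \lnot p, \lnot (((\lnot q \leftrightarrow s) \land r) \lor p).
    \lnot (((\lnot q \leftrightarrow s) \land r) \lor p): α-rule — add \lnot ((\lnot q \leftrightarrow s) \land r), \lnot p.
    ((\lnot p \land q) \to s): β-rule — branch into \lnot (\lnot p \land q)  //  s.
      branch 1.1 (add \lnot (\lnot p \land q)):
        \lnot ((\lnot q \leftrightarrow s) \land r): β-rule — branch into \lnot (\lnot q \leftrightarrow s)  //  \lnot r.
          branch 1.1.1 (add \lnot (\lnot q \leftrightarrow s)):
            \lnot (\lnot p \land q): β-rule — branch into \lnot \lnot p  //  \lnot q.
              branch 1.1.1.1 (add \lnot \lnot p):
                × closes — contains both p and \lnot p.
              branch 1.1.1.2 (add \lnot q):
                \lnot (\lnot q \leftrightarrow s): β-rule — branch into \lnot q, \lnot s  //  \lnot \lnot q, s.
                  branch 1.1.1.2.1 (add \lnot q, \lnot s):
                    ○ open, literals {p=F, q=F, s=F}.
                  branch 1.1.1.2.2 (add \lnot \lnot q, s):
                    × closes — contains both q and \lnot q.
          branch 1.1.2 (add \lnot r):
            \lnot (\lnot p \land q): β-rule — branch into \lnot \lnot p  //  \lnot q.
              branch 1.1.2.1 (add \lnot \lnot p):
                × closes — contains both p and \lnot p.
              branch 1.1.2.2 (add \lnot q):
                ○ open, literals {p=F, q=F, r=F}.
      branch 1.2 (add s):
        \lnot ((\lnot q \leftrightarrow s) \land r): β-rule — branch into \lnot (\lnot q \leftrightarrow s)  //  \lnot r.
          branch 1.2.1 (add \lnot (\lnot q \leftrightarrow s)):
            \lnot (\lnot q \leftrightarrow s): β-rule — branch into \lnot q, \lnot s  //  \lnot \lnot q, s.
              branch 1.2.1.1 (add \lnot q, \lnot s):
                × closes — contains both s and \lnot s.
              branch 1.2.1.2 (add \lnot \lnot q, s):
                ○ open, literals {p=F, q=T, s=T}.
          branch 1.2.2 (add \lnot r):
            ○ open, literals {p=F, r=F, s=T}.
  branch 2 (add \lnot ((\lnot p \land q) \to s), (p \lor (((\lnot q \leftrightarrow s) \land r) \lor p))):
    \lnot ((\lnot p \land q) \to s): α-rule — add (\lnot p \land q), \lnot s.
    (\lnot p \land q): α-rule — add \lnot p, q.
    (p \lor (((\lnot q \leftrightarrow s) \land r) \lor p)): β-rule — branch into p  //  (((\lnot q \leftrightarrow s) \land r) \lor p).
      branch 2.1 (add p):
        × closes — contains both p and \lnot p.
      branch 2.2 (add (((\lnot q \leftrightarrow s) \land r) \lor p)):
        (((\lnot q \leftrightarrow s) \land r) \lor p): β-rule — branch into ((\lnot q \leftrightarrow s) \land r)  //  p.
          branch 2.2.1 (add ((\lnot q \leftrightarrow s) \land r)):
            ((\lnot q \leftrightarrow s) \land r): α-rule — add (\lnot q \leftrightarrow s), r.
            (\lnot q \leftrightarrow s): β-rule — branch into \lnot q, s  //  \lnot \lnot q, \lnot s.
              branch 2.2.1.1 (add \lnot q, s):
                × closes — contains both q and \lnot q.
              branch 2.2.1.2 (add \lnot \lnot q, \lnot s):
                ○ open, literals {p=F, q=T, r=T, s=F}.
          branch 2.2.2 (add p):
            × closes — contains both p and \lnot p.
7 branches closed, 5 open.
Each open branch fixes some atoms; the unmentioned ones are free. Counting distinct full assignments: branch {p=F, q=F, s=F} (r) contributes 2 new; branch {p=F, q=F, r=F} (s) contributes 1 new; branch {p=F, q=T, s=T} (r) contributes 2 new; branch {p=F, r=F, s=T} (q) contributes 0 new; branch {p=F, q=T, r=T, s=F} (none free) contributes 1 new. Total: 6.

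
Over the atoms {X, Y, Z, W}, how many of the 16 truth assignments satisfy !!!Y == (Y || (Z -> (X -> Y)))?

Initial set: {T (!!!Y == (Y || (Z -> (X -> Y))))}.
T (!!!Y == (Y || (Z -> (X -> Y)))): β-rule — branch into T !!!Y, T (Y || (Z -> (X -> Y)))  //  F !!!Y, F (Y || (Z -> (X -> Y))).
  branch 1 (add T !!!Y, T (Y || (Z -> (X -> Y)))):
    T !!!Y: drop double negation, giving T !Y.
    T (Y || (Z -> (X -> Y))): β-rule — branch into T Y  //  T (Z -> (X -> Y)).
      branch 1.1 (add T Y):
        × closes — contains both Y and !Y.
      branch 1.2 (add T (Z -> (X -> Y))):
        T (Z -> (X -> Y)): β-rule — branch into F Z  //  T (X -> Y).
          branch 1.2.1 (add F Z):
            ○ open, literals {Y=0, Z=0}.
          branch 1.2.2 (add T (X -> Y)):
            T (X -> Y): β-rule — branch into F X  //  T Y.
              branch 1.2.2.1 (add F X):
                ○ open, literals {X=0, Y=0}.
              branch 1.2.2.2 (add T Y):
                × closes — contains both Y and !Y.
  branch 2 (add F !!!Y, F (Y || (Z -> (X -> Y)))):
    F !!!Y: drop double negation, giving F !Y.
    F (Y || (Z -> (X -> Y))): α-rule — add F Y, F (Z -> (X -> Y)).
    × closes — contains both Y and !Y.
3 branches closed, 2 open.
Each open branch fixes some atoms; the unmentioned ones are free. Counting distinct full assignments: branch {Y=0, Z=0} (X, W) contributes 4 new; branch {X=0, Y=0} (Z, W) contributes 2 new. Total: 6.

6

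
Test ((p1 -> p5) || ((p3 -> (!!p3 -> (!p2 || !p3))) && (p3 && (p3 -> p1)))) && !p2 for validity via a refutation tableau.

Assume the negation and expand:
Initial set: {!(((p1 -> p5) || ((p3 -> (!!p3 -> (!p2 || !p3))) && (p3 && (p3 -> p1)))) && !p2)}.
!(((p1 -> p5) || ((p3 -> (!!p3 -> (!p2 || !p3))) && (p3 && (p3 -> p1)))) && !p2): β-rule — branch into !((p1 -> p5) || ((p3 -> (!!p3 -> (!p2 || !p3))) && (p3 && (p3 -> p1))))  //  !!p2.
  branch 1 (add !((p1 -> p5) || ((p3 -> (!!p3 -> (!p2 || !p3))) && (p3 && (p3 -> p1))))):
    !((p1 -> p5) || ((p3 -> (!!p3 -> (!p2 || !p3))) && (p3 && (p3 -> p1)))): α-rule — add !(p1 -> p5), !((p3 -> (!!p3 -> (!p2 || !p3))) && (p3 && (p3 -> p1))).
    !(p1 -> p5): α-rule — add p1, !p5.
    !((p3 -> (!!p3 -> (!p2 || !p3))) && (p3 && (p3 -> p1))): β-rule — branch into !(p3 -> (!!p3 -> (!p2 || !p3)))  //  !(p3 && (p3 -> p1)).
      branch 1.1 (add !(p3 -> (!!p3 -> (!p2 || !p3)))):
        !(p3 -> (!!p3 -> (!p2 || !p3))): α-rule — add p3, !(!!p3 -> (!p2 || !p3)).
        !(!!p3 -> (!p2 || !p3)): α-rule — add !!p3, !(!p2 || !p3).
        !!p3: drop double negation, giving p3.
        !(!p2 || !p3): α-rule — add !!p2, !!p3.
        ○ open, literals {p1=1, p2=1, p3=1, p5=0}.
      branch 1.2 (add !(p3 && (p3 -> p1))):
        !(p3 && (p3 -> p1)): β-rule — branch into !p3  //  !(p3 -> p1).
          branch 1.2.1 (add !p3):
            ○ open, literals {p1=1, p3=0, p5=0}.
          branch 1.2.2 (add !(p3 -> p1)):
            !(p3 -> p1): α-rule — add p3, !p1.
            × closes — contains both p1 and !p1.
  branch 2 (add !!p2):
    ○ open, literals {p2=1}.
1 branch closed, 3 open.
An open branch gives a countermodel: p1=1, p2=1, p3=1, p5=0 (unmentioned atoms arbitrary); under it the original formula is false.

Not valid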